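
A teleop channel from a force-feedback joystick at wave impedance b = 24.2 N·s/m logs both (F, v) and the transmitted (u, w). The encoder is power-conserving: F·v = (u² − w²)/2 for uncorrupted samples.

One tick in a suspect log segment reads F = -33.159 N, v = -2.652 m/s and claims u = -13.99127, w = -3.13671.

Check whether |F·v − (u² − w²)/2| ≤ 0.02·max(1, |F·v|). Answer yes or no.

no

F·v = (-33.159)×(-2.652) = 87.9377 W.
(u² − w²)/2 = (195.7556 − 9.8389)/2 = 92.9583 W.
|Δ| = 5.0207;  2% of max(1, |F·v|) = 1.7588.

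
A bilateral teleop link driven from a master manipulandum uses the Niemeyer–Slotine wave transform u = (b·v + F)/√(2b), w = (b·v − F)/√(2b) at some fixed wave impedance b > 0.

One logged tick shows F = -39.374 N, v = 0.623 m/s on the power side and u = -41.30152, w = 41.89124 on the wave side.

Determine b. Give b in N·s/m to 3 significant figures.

u + w = 0.58972;  u + w = √(2b)·v, so √(2b) = 0.58972/0.623 = 0.94658.
b = (√(2b))²/2 = 0.89602/2 = 0.44801.
(Check via u − w = 2F/√(2b): u − w = -83.19276, 2F/√(2b) = -83.19203.)

b = 0.448 N·s/m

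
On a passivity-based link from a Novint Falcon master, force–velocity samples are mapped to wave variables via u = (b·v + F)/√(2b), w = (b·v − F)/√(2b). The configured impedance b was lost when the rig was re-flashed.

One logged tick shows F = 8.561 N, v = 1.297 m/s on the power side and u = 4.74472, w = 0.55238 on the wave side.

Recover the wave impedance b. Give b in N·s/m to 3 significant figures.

b = 8.34 N·s/m

u + w = 5.2971;  u + w = √(2b)·v, so √(2b) = 5.2971/1.297 = 4.0841.
b = (√(2b))²/2 = 16.6800/2 = 8.3400.
(Check via u − w = 2F/√(2b): u − w = 4.1923, 2F/√(2b) = 4.1923.)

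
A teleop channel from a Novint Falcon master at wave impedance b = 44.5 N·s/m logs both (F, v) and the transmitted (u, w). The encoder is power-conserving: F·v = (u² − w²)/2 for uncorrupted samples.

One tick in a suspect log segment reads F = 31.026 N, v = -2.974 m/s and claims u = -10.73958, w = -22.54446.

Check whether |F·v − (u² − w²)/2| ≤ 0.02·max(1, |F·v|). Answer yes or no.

F·v = 31.026×(-2.974) = -92.27132 W.
(u² − w²)/2 = (115.33858 − 508.25268)/2 = -196.45705 W.
|Δ| = 104.18573;  2% of max(1, |F·v|) = 1.84543.

no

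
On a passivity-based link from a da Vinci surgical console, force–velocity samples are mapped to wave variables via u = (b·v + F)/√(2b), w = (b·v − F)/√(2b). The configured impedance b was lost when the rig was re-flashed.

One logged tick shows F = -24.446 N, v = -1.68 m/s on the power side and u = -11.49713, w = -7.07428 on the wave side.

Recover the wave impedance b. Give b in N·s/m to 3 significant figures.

b = 61.1 N·s/m

u + w = -18.5714;  u + w = √(2b)·v, so √(2b) = -18.5714/(-1.68) = 11.0544.
b = (√(2b))²/2 = 122.2000/2 = 61.1000.
(Check via u − w = 2F/√(2b): u − w = -4.4229, 2F/√(2b) = -4.4228.)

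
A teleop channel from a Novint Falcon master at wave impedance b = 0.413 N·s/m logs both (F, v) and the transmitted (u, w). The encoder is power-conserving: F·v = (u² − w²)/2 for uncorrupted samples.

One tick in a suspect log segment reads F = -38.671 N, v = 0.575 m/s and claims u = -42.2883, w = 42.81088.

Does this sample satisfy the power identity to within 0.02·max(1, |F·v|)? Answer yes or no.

yes

F·v = (-38.671)×0.575 = -22.2358 W.
(u² − w²)/2 = (1788.3003 − 1832.7714)/2 = -22.2356 W.
|Δ| = 0.0003;  2% of max(1, |F·v|) = 0.4447.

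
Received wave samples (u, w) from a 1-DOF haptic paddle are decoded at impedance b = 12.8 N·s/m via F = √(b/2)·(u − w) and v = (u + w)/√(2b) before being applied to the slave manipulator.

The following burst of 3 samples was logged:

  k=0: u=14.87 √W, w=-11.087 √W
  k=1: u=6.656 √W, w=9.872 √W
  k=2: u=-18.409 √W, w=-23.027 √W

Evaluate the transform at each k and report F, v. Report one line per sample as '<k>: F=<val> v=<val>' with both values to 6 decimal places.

0: F=65.666593 v=0.747681
1: F=-8.135908 v=3.266633
2: F=11.682719 v=-8.189509

k=0: u−w=25.957000, u+w=3.783000; √(b/2)=2.529822, √(2b)=5.059644; F=2.529822×25.957=65.666593, v=3.783000/5.059644=0.747681
k=1: u−w=-3.216000, u+w=16.528000; √(b/2)=2.529822, √(2b)=5.059644; F=2.529822×(-3.216)=-8.135908, v=16.528000/5.059644=3.266633
k=2: u−w=4.618000, u+w=-41.436000; √(b/2)=2.529822, √(2b)=5.059644; F=2.529822×4.618=11.682719, v=-41.436000/5.059644=-8.189509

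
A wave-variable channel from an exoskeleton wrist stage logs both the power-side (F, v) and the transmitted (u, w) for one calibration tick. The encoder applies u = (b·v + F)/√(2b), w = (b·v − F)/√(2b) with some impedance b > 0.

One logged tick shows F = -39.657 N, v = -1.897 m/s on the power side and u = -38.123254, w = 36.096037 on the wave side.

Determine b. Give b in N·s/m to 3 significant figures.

u + w = -2.027217;  u + w = √(2b)·v, so √(2b) = -2.027217/(-1.897) = 1.068644.
b = (√(2b))²/2 = 1.141999/2 = 0.571000.
(Check via u − w = 2F/√(2b): u − w = -74.219291, 2F/√(2b) = -74.219315.)

b = 0.571 N·s/m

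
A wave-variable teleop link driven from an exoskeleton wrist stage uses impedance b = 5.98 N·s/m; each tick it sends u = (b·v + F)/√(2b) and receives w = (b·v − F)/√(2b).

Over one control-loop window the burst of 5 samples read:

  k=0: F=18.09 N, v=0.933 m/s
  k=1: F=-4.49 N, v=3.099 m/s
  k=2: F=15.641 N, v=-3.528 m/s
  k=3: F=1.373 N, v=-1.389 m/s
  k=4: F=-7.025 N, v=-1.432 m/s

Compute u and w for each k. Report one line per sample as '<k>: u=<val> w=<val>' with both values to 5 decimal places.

0: u=6.84417 w=-3.61755
1: u=4.06035 w=6.65699
2: u=-1.57777 w=-10.62319
3: u=-2.00479 w=-2.79882
4: u=-4.50749 w=-0.44483

k=0: b·v=5.98×0.933=5.57934; √(2b)=3.45832; u=(5.57934+18.09)/3.45832=6.84417, w=(5.57934−18.09)/3.45832=-3.61755
k=1: b·v=5.98×3.099=18.53202; √(2b)=3.45832; u=(18.53202+(-4.49))/3.45832=4.06035, w=(18.53202−(-4.49))/3.45832=6.65699
k=2: b·v=5.98×(-3.528)=-21.09744; √(2b)=3.45832; u=(-21.09744+15.641)/3.45832=-1.57777, w=(-21.09744−15.641)/3.45832=-10.62319
k=3: b·v=5.98×(-1.389)=-8.30622; √(2b)=3.45832; u=(-8.30622+1.373)/3.45832=-2.00479, w=(-8.30622−1.373)/3.45832=-2.79882
k=4: b·v=5.98×(-1.432)=-8.56336; √(2b)=3.45832; u=(-8.56336+(-7.025))/3.45832=-4.50749, w=(-8.56336−(-7.025))/3.45832=-0.44483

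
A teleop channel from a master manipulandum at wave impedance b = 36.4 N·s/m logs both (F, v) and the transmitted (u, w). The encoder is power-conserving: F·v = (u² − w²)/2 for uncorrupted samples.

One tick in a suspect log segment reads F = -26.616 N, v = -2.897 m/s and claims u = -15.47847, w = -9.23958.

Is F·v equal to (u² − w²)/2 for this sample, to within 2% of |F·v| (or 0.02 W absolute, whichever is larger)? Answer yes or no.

yes

F·v = (-26.616)×(-2.897) = 77.1066 W.
(u² − w²)/2 = (239.5830 − 85.3698)/2 = 77.1066 W.
|Δ| = 0.0000;  2% of max(1, |F·v|) = 1.5421.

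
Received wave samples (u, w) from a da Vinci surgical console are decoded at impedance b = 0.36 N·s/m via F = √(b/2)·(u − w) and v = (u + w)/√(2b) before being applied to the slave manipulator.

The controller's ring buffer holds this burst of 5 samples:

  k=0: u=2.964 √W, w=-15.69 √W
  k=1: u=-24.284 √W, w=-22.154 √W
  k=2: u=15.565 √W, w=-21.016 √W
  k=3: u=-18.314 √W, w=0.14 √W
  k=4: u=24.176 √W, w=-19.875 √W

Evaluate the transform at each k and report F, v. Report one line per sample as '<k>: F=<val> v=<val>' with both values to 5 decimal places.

k=0: u−w=18.65400, u+w=-12.72600; √(b/2)=0.42426, √(2b)=0.84853; F=0.42426×18.654=7.91422, v=-12.72600/0.84853=-14.99773
k=1: u−w=-2.13000, u+w=-46.43800; √(b/2)=0.42426, √(2b)=0.84853; F=0.42426×(-2.13)=-0.90368, v=-46.43800/0.84853=-54.72771
k=2: u−w=36.58100, u+w=-5.45100; √(b/2)=0.42426, √(2b)=0.84853; F=0.42426×36.581=15.52000, v=-5.45100/0.84853=-6.42407
k=3: u−w=-18.45400, u+w=-18.17400; √(b/2)=0.42426, √(2b)=0.84853; F=0.42426×(-18.454)=-7.82937, v=-18.17400/0.84853=-21.41826
k=4: u−w=44.05100, u+w=4.30100; √(b/2)=0.42426, √(2b)=0.84853; F=0.42426×44.051=18.68926, v=4.30100/0.84853=5.06878

0: F=7.91422 v=-14.99773
1: F=-0.90368 v=-54.72771
2: F=15.52000 v=-6.42407
3: F=-7.82937 v=-21.41826
4: F=18.68926 v=5.06878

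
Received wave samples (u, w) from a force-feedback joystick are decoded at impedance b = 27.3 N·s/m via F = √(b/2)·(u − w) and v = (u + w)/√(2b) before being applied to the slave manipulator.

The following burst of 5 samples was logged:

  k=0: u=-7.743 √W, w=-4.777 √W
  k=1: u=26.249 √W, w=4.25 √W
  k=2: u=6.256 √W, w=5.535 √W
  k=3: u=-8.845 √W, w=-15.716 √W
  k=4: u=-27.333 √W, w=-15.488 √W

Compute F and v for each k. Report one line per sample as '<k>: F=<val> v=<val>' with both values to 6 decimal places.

k=0: u−w=-2.966000, u+w=-12.520000; √(b/2)=3.694591, √(2b)=7.389181; F=3.694591×(-2.966)=-10.958156, v=-12.520000/7.389181=-1.694369
k=1: u−w=21.999000, u+w=30.499000; √(b/2)=3.694591, √(2b)=7.389181; F=3.694591×21.999=81.277299, v=30.499000/7.389181=4.127521
k=2: u−w=0.721000, u+w=11.791000; √(b/2)=3.694591, √(2b)=7.389181; F=3.694591×0.721=2.663800, v=11.791000/7.389181=1.595711
k=3: u−w=6.871000, u+w=-24.561000; √(b/2)=3.694591, √(2b)=7.389181; F=3.694591×6.871=25.385532, v=-24.561000/7.389181=-3.323914
k=4: u−w=-11.845000, u+w=-42.821000; √(b/2)=3.694591, √(2b)=7.389181; F=3.694591×(-11.845)=-43.762426, v=-42.821000/7.389181=-5.795094

0: F=-10.958156 v=-1.694369
1: F=81.277299 v=4.127521
2: F=2.663800 v=1.595711
3: F=25.385532 v=-3.323914
4: F=-43.762426 v=-5.795094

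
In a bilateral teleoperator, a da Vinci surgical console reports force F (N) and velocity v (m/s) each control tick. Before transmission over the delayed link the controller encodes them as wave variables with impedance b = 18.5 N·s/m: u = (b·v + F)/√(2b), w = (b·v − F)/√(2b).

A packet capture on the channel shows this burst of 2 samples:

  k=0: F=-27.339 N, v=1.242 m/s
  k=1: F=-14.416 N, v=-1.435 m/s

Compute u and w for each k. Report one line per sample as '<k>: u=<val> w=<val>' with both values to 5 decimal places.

0: u=-0.71711 w=8.27190
1: u=-6.73436 w=-1.99441

k=0: b·v=18.5×1.242=22.97700; √(2b)=6.08276; u=(22.97700+(-27.339))/6.08276=-0.71711, w=(22.97700−(-27.339))/6.08276=8.27190
k=1: b·v=18.5×(-1.435)=-26.54750; √(2b)=6.08276; u=(-26.54750+(-14.416))/6.08276=-6.73436, w=(-26.54750−(-14.416))/6.08276=-1.99441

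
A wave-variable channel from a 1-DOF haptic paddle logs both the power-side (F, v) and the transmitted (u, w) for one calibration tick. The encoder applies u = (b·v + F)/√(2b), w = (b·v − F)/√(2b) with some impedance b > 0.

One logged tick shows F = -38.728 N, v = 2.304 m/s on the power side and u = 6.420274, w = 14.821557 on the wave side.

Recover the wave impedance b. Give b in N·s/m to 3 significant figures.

u + w = 21.241831;  u + w = √(2b)·v, so √(2b) = 21.241831/2.304 = 9.219545.
b = (√(2b))²/2 = 85.000005/2 = 42.500002.
(Check via u − w = 2F/√(2b): u − w = -8.401283, 2F/√(2b) = -8.401283.)

b = 42.5 N·s/m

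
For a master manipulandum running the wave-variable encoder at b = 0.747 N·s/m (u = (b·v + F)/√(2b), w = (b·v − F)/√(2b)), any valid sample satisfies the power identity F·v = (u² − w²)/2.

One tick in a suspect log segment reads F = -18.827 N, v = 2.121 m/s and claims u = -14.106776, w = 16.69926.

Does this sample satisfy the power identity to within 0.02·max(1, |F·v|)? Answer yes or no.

yes

F·v = (-18.827)×2.121 = -39.932067 W.
(u² − w²)/2 = (199.001129 − 278.865285)/2 = -39.932078 W.
|Δ| = 0.000011;  2% of max(1, |F·v|) = 0.798641.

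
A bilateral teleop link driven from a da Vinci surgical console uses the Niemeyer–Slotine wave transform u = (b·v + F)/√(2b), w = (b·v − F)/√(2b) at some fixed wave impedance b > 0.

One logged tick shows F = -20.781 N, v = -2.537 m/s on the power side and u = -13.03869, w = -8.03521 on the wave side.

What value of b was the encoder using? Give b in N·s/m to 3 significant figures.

u + w = -21.0739;  u + w = √(2b)·v, so √(2b) = -21.0739/(-2.537) = 8.3066.
b = (√(2b))²/2 = 69.0000/2 = 34.5000.
(Check via u − w = 2F/√(2b): u − w = -5.0035, 2F/√(2b) = -5.0035.)

b = 34.5 N·s/m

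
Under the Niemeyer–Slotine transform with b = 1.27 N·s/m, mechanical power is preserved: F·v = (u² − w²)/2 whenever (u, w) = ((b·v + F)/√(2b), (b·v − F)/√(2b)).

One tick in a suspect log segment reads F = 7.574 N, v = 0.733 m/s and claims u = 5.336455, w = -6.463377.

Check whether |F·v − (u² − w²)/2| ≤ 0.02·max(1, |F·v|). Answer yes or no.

F·v = 7.574×0.733 = 5.551742 W.
(u² − w²)/2 = (28.477752 − 41.775242)/2 = -6.648745 W.
|Δ| = 12.200487;  2% of max(1, |F·v|) = 0.111035.

no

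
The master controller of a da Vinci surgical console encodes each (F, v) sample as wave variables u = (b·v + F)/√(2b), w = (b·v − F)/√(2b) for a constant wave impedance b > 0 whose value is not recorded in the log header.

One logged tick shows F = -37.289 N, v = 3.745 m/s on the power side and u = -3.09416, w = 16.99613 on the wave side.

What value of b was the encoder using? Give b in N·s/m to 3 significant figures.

u + w = 13.90197;  u + w = √(2b)·v, so √(2b) = 13.90197/3.745 = 3.71214.
b = (√(2b))²/2 = 13.77999/2 = 6.89000.
(Check via u − w = 2F/√(2b): u − w = -20.09029, 2F/√(2b) = -20.09029.)

b = 6.89 N·s/m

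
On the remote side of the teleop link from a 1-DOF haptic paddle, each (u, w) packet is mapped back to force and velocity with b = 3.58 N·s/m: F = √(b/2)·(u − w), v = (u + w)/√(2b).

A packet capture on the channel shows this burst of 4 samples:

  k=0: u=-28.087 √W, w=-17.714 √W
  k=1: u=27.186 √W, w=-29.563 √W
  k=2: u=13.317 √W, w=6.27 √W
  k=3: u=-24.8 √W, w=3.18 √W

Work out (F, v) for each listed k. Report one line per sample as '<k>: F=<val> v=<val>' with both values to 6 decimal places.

k=0: u−w=-10.373000, u+w=-45.801000; √(b/2)=1.337909, √(2b)=2.675818; F=1.337909×(-10.373)=-13.878128, v=-45.801000/2.675818=-17.116637
k=1: u−w=56.749000, u+w=-2.377000; √(b/2)=1.337909, √(2b)=2.675818; F=1.337909×56.749=75.924987, v=-2.377000/2.675818=-0.888327
k=2: u−w=7.047000, u+w=19.587000; √(b/2)=1.337909, √(2b)=2.675818; F=1.337909×7.047=9.428243, v=19.587000/2.675818=7.320006
k=3: u−w=-27.980000, u+w=-21.620000; √(b/2)=1.337909, √(2b)=2.675818; F=1.337909×(-27.98)=-37.434689, v=-21.620000/2.675818=-8.079773

0: F=-13.878128 v=-17.116637
1: F=75.924987 v=-0.888327
2: F=9.428243 v=7.320006
3: F=-37.434689 v=-8.079773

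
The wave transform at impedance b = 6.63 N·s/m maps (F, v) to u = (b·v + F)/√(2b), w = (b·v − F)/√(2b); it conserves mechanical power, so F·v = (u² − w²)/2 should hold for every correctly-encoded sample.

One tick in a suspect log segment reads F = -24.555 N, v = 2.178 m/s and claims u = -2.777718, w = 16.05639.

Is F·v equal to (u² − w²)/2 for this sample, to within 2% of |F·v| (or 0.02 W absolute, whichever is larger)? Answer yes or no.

no

F·v = (-24.555)×2.178 = -53.480790 W.
(u² − w²)/2 = (7.715717 − 257.807660)/2 = -125.045971 W.
|Δ| = 71.565181;  2% of max(1, |F·v|) = 1.069616.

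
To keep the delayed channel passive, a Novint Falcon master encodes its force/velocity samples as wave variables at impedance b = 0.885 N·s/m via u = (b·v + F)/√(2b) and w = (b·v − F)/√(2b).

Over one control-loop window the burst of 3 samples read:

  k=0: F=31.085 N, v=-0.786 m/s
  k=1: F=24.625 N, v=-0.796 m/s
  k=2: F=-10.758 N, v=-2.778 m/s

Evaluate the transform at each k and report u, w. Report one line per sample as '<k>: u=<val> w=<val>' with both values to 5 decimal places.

0: u=22.84206 w=-23.88777
1: u=17.97978 w=-19.03879
2: u=-9.93415 w=6.23826

k=0: b·v=0.885×(-0.786)=-0.69561; √(2b)=1.33041; u=(-0.69561+31.085)/1.33041=22.84206, w=(-0.69561−31.085)/1.33041=-23.88777
k=1: b·v=0.885×(-0.796)=-0.70446; √(2b)=1.33041; u=(-0.70446+24.625)/1.33041=17.97978, w=(-0.70446−24.625)/1.33041=-19.03879
k=2: b·v=0.885×(-2.778)=-2.45853; √(2b)=1.33041; u=(-2.45853+(-10.758))/1.33041=-9.93415, w=(-2.45853−(-10.758))/1.33041=6.23826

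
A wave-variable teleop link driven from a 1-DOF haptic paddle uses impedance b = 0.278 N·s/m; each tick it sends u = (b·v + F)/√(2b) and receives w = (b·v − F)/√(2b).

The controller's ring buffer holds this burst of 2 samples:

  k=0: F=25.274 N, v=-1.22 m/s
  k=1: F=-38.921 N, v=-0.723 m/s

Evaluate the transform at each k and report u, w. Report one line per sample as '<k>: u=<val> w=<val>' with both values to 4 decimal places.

k=0: b·v=0.278×(-1.22)=-0.3392; √(2b)=0.7457; u=(-0.3392+25.274)/0.7457=33.4402, w=(-0.3392−25.274)/0.7457=-34.3499
k=1: b·v=0.278×(-0.723)=-0.2010; √(2b)=0.7457; u=(-0.2010+(-38.921))/0.7457=-52.4667, w=(-0.2010−(-38.921))/0.7457=51.9276

0: u=33.4402 w=-34.3499
1: u=-52.4667 w=51.9276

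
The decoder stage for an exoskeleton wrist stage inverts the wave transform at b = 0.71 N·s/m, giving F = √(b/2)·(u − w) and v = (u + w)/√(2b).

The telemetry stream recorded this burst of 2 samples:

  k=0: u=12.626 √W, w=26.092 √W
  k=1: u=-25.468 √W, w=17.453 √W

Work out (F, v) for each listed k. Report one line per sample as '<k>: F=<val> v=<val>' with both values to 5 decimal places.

0: F=-8.02330 v=32.49142
1: F=-25.57314 v=-6.72604

k=0: u−w=-13.46600, u+w=38.71800; √(b/2)=0.59582, √(2b)=1.19164; F=0.59582×(-13.466)=-8.02330, v=38.71800/1.19164=32.49142
k=1: u−w=-42.92100, u+w=-8.01500; √(b/2)=0.59582, √(2b)=1.19164; F=0.59582×(-42.921)=-25.57314, v=-8.01500/1.19164=-6.72604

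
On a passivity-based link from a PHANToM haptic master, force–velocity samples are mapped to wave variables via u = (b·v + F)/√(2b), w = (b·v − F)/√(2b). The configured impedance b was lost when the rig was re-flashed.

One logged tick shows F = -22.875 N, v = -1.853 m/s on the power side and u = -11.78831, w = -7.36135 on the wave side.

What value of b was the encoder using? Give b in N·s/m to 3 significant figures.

b = 53.4 N·s/m

u + w = -19.14966;  u + w = √(2b)·v, so √(2b) = -19.14966/(-1.853) = 10.33441.
b = (√(2b))²/2 = 106.80001/2 = 53.40001.
(Check via u − w = 2F/√(2b): u − w = -4.42696, 2F/√(2b) = -4.42696.)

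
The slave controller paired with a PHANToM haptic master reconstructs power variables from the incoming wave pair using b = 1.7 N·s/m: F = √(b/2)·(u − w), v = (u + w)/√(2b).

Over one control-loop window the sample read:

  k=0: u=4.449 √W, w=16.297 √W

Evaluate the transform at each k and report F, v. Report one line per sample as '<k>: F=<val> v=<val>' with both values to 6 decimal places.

0: F=-10.923316 v=11.251098

k=0: u−w=-11.848000, u+w=20.746000; √(b/2)=0.921954, √(2b)=1.843909; F=0.921954×(-11.848)=-10.923316, v=20.746000/1.843909=11.251098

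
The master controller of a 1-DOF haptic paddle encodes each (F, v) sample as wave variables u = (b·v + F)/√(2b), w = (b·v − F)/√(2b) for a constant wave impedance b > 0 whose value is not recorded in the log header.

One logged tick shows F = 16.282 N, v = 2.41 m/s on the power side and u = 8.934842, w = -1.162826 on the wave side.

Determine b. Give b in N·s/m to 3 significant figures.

u + w = 7.772016;  u + w = √(2b)·v, so √(2b) = 7.772016/2.41 = 3.224903.
b = (√(2b))²/2 = 10.399999/2 = 5.199999.
(Check via u − w = 2F/√(2b): u − w = 10.097668, 2F/√(2b) = 10.097668.)

b = 5.2 N·s/m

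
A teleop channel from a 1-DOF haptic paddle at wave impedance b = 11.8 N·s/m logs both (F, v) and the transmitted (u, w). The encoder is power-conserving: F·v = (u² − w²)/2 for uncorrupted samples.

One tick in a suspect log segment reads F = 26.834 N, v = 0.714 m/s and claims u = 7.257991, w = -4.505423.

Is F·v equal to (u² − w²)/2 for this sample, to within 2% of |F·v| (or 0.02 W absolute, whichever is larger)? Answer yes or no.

F·v = 26.834×0.714 = 19.159476 W.
(u² − w²)/2 = (52.678433 − 20.298836)/2 = 16.189798 W.
|Δ| = 2.969678;  2% of max(1, |F·v|) = 0.383190.

no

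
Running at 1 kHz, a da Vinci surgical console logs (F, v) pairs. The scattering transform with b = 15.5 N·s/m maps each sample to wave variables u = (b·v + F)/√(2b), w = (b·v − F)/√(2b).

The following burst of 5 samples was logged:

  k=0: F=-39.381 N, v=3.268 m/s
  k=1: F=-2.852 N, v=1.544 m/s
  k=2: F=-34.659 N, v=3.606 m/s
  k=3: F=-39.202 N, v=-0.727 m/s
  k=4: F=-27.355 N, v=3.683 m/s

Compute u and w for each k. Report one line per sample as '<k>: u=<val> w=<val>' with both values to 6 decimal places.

k=0: b·v=15.5×3.268=50.654000; √(2b)=5.567764; u=(50.654000+(-39.381))/5.567764=2.024691, w=(50.654000−(-39.381))/5.567764=16.170763
k=1: b·v=15.5×1.544=23.932000; √(2b)=5.567764; u=(23.932000+(-2.852))/5.567764=3.786080, w=(23.932000−(-2.852))/5.567764=4.810548
k=2: b·v=15.5×3.606=55.893000; √(2b)=5.567764; u=(55.893000+(-34.659))/5.567764=3.813739, w=(55.893000−(-34.659))/5.567764=16.263619
k=3: b·v=15.5×(-0.727)=-11.268500; √(2b)=5.567764; u=(-11.268500+(-39.202))/5.567764=-9.064769, w=(-11.268500−(-39.202))/5.567764=5.017005
k=4: b·v=15.5×3.683=57.086500; √(2b)=5.567764; u=(57.086500+(-27.355))/5.567764=5.339935, w=(57.086500−(-27.355))/5.567764=15.166141

0: u=2.024691 w=16.170763
1: u=3.786080 w=4.810548
2: u=3.813739 w=16.263619
3: u=-9.064769 w=5.017005
4: u=5.339935 w=15.166141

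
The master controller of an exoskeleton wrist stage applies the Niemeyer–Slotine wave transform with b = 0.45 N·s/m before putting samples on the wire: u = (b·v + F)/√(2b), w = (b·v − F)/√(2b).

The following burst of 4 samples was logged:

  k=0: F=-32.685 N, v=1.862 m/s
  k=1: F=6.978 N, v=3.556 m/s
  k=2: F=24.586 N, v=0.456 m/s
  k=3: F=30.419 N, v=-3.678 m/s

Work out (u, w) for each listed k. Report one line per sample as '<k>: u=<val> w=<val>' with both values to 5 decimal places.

0: u=-33.56979 w=35.33624
1: u=9.04222 w=-5.66870
2: u=26.13222 w=-25.69962
3: u=30.31981 w=-33.80907

k=0: b·v=0.45×1.862=0.83790; √(2b)=0.94868; u=(0.83790+(-32.685))/0.94868=-33.56979, w=(0.83790−(-32.685))/0.94868=35.33624
k=1: b·v=0.45×3.556=1.60020; √(2b)=0.94868; u=(1.60020+6.978)/0.94868=9.04222, w=(1.60020−6.978)/0.94868=-5.66870
k=2: b·v=0.45×0.456=0.20520; √(2b)=0.94868; u=(0.20520+24.586)/0.94868=26.13222, w=(0.20520−24.586)/0.94868=-25.69962
k=3: b·v=0.45×(-3.678)=-1.65510; √(2b)=0.94868; u=(-1.65510+30.419)/0.94868=30.31981, w=(-1.65510−30.419)/0.94868=-33.80907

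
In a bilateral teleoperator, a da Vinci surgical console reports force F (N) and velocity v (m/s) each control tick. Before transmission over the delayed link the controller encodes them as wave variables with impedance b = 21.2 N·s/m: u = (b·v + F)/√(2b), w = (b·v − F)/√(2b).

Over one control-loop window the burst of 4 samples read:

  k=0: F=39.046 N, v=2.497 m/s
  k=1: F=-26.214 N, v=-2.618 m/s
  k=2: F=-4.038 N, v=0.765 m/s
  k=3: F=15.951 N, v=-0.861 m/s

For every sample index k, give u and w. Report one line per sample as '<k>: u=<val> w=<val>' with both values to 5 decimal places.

0: u=14.12608 w=2.13320
1: u=-12.54937 w=-4.49781
2: u=1.87053 w=3.11079
3: u=-0.35356 w=-5.25287

k=0: b·v=21.2×2.497=52.93640; √(2b)=6.51153; u=(52.93640+39.046)/6.51153=14.12608, w=(52.93640−39.046)/6.51153=2.13320
k=1: b·v=21.2×(-2.618)=-55.50160; √(2b)=6.51153; u=(-55.50160+(-26.214))/6.51153=-12.54937, w=(-55.50160−(-26.214))/6.51153=-4.49781
k=2: b·v=21.2×0.765=16.21800; √(2b)=6.51153; u=(16.21800+(-4.038))/6.51153=1.87053, w=(16.21800−(-4.038))/6.51153=3.11079
k=3: b·v=21.2×(-0.861)=-18.25320; √(2b)=6.51153; u=(-18.25320+15.951)/6.51153=-0.35356, w=(-18.25320−15.951)/6.51153=-5.25287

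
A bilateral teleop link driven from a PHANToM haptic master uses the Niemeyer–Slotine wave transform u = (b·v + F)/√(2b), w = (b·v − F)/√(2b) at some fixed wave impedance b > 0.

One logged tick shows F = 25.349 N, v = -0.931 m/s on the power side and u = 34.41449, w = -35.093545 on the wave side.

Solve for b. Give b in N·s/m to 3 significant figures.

u + w = -0.679055;  u + w = √(2b)·v, so √(2b) = -0.679055/(-0.931) = 0.729382.
b = (√(2b))²/2 = 0.531999/2 = 0.265999.
(Check via u − w = 2F/√(2b): u − w = 69.508035, 2F/√(2b) = 69.508122.)

b = 0.266 N·s/m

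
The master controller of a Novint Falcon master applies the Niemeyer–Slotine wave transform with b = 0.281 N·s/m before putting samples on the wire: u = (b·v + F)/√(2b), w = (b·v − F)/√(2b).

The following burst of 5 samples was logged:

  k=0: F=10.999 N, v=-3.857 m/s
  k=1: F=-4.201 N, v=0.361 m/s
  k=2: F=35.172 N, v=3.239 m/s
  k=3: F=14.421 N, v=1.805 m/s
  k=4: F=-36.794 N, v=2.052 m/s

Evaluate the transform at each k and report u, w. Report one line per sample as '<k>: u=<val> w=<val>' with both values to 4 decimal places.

0: u=13.2261 w=-16.1176
1: u=-5.4685 w=5.7391
2: u=48.1309 w=-45.7028
3: u=19.9131 w=-18.5600
4: u=-48.3113 w=49.8496

k=0: b·v=0.281×(-3.857)=-1.0838; √(2b)=0.7497; u=(-1.0838+10.999)/0.7497=13.2261, w=(-1.0838−10.999)/0.7497=-16.1176
k=1: b·v=0.281×0.361=0.1014; √(2b)=0.7497; u=(0.1014+(-4.201))/0.7497=-5.4685, w=(0.1014−(-4.201))/0.7497=5.7391
k=2: b·v=0.281×3.239=0.9102; √(2b)=0.7497; u=(0.9102+35.172)/0.7497=48.1309, w=(0.9102−35.172)/0.7497=-45.7028
k=3: b·v=0.281×1.805=0.5072; √(2b)=0.7497; u=(0.5072+14.421)/0.7497=19.9131, w=(0.5072−14.421)/0.7497=-18.5600
k=4: b·v=0.281×2.052=0.5766; √(2b)=0.7497; u=(0.5766+(-36.794))/0.7497=-48.3113, w=(0.5766−(-36.794))/0.7497=49.8496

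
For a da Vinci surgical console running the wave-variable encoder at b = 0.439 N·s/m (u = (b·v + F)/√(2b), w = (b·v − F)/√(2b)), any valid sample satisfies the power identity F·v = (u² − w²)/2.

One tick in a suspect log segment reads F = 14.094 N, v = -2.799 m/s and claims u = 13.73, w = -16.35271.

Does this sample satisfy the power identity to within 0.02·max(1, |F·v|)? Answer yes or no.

yes

F·v = 14.094×(-2.799) = -39.44911 W.
(u² − w²)/2 = (188.51290 − 267.41112)/2 = -39.44911 W.
|Δ| = 0.00001;  2% of max(1, |F·v|) = 0.78898.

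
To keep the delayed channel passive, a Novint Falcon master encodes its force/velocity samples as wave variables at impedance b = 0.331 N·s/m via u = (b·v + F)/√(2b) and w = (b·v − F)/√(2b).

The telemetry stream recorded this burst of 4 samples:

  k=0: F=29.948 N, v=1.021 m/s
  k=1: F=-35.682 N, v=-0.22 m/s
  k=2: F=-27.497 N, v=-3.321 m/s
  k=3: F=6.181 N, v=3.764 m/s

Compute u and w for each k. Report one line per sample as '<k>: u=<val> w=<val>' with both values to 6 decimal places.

0: u=37.223073 w=-36.392353
1: u=-43.944609 w=43.765609
2: u=-35.146340 w=32.444262
3: u=9.128042 w=-6.065525

k=0: b·v=0.331×1.021=0.337951; √(2b)=0.813634; u=(0.337951+29.948)/0.813634=37.223073, w=(0.337951−29.948)/0.813634=-36.392353
k=1: b·v=0.331×(-0.22)=-0.072820; √(2b)=0.813634; u=(-0.072820+(-35.682))/0.813634=-43.944609, w=(-0.072820−(-35.682))/0.813634=43.765609
k=2: b·v=0.331×(-3.321)=-1.099251; √(2b)=0.813634; u=(-1.099251+(-27.497))/0.813634=-35.146340, w=(-1.099251−(-27.497))/0.813634=32.444262
k=3: b·v=0.331×3.764=1.245884; √(2b)=0.813634; u=(1.245884+6.181)/0.813634=9.128042, w=(1.245884−6.181)/0.813634=-6.065525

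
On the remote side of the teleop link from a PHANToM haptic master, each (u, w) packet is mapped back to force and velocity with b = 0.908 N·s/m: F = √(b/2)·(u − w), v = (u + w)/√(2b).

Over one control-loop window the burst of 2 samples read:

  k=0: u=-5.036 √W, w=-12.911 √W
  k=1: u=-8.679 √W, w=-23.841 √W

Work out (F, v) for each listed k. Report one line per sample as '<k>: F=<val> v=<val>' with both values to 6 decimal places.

0: F=5.306137 v=-13.317845
1: F=10.216083 v=-24.131961

k=0: u−w=7.875000, u+w=-17.947000; √(b/2)=0.673795, √(2b)=1.347590; F=0.673795×7.875=5.306137, v=-17.947000/1.347590=-13.317845
k=1: u−w=15.162000, u+w=-32.520000; √(b/2)=0.673795, √(2b)=1.347590; F=0.673795×15.162=10.216083, v=-32.520000/1.347590=-24.131961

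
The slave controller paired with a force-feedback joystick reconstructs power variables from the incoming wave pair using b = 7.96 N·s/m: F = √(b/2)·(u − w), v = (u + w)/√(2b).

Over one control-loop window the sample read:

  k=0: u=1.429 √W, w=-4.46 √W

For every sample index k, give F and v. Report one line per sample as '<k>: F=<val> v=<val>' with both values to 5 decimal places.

0: F=11.74852 v=-0.75965

k=0: u−w=5.88900, u+w=-3.03100; √(b/2)=1.99499, √(2b)=3.98999; F=1.99499×5.889=11.74852, v=-3.03100/3.98999=-0.75965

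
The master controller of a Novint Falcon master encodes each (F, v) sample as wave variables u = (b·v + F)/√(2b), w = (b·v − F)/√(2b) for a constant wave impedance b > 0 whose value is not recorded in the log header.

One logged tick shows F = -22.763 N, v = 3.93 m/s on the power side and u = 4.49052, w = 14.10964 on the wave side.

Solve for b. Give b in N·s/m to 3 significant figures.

u + w = 18.60016;  u + w = √(2b)·v, so √(2b) = 18.60016/3.93 = 4.73287.
b = (√(2b))²/2 = 22.40001/2 = 11.20001.
(Check via u − w = 2F/√(2b): u − w = -9.61912, 2F/√(2b) = -9.61912.)

b = 11.2 N·s/m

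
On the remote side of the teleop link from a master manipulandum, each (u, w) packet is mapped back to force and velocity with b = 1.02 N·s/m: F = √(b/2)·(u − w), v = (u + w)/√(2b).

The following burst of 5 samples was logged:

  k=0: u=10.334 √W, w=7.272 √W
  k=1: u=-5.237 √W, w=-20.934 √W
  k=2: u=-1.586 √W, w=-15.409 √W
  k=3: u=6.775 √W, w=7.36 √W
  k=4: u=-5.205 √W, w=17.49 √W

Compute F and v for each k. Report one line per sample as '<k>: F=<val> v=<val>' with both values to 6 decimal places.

0: F=2.186705 v=12.326666
1: F=11.209900 v=-18.323365
2: F=9.871597 v=-11.898880
3: F=-0.417774 v=9.896479
4: F=-16.207472 v=8.601220

k=0: u−w=3.062000, u+w=17.606000; √(b/2)=0.714143, √(2b)=1.428286; F=0.714143×3.062=2.186705, v=17.606000/1.428286=12.326666
k=1: u−w=15.697000, u+w=-26.171000; √(b/2)=0.714143, √(2b)=1.428286; F=0.714143×15.697=11.209900, v=-26.171000/1.428286=-18.323365
k=2: u−w=13.823000, u+w=-16.995000; √(b/2)=0.714143, √(2b)=1.428286; F=0.714143×13.823=9.871597, v=-16.995000/1.428286=-11.898880
k=3: u−w=-0.585000, u+w=14.135000; √(b/2)=0.714143, √(2b)=1.428286; F=0.714143×(-0.585)=-0.417774, v=14.135000/1.428286=9.896479
k=4: u−w=-22.695000, u+w=12.285000; √(b/2)=0.714143, √(2b)=1.428286; F=0.714143×(-22.695)=-16.207472, v=12.285000/1.428286=8.601220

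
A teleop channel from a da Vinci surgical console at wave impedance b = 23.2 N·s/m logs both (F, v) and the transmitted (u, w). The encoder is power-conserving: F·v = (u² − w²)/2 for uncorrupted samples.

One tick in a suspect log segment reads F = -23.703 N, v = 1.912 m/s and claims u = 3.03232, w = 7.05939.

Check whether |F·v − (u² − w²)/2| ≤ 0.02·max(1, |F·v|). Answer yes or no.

no

F·v = (-23.703)×1.912 = -45.32014 W.
(u² − w²)/2 = (9.19496 − 49.83499)/2 = -20.32001 W.
|Δ| = 25.00012;  2% of max(1, |F·v|) = 0.90640.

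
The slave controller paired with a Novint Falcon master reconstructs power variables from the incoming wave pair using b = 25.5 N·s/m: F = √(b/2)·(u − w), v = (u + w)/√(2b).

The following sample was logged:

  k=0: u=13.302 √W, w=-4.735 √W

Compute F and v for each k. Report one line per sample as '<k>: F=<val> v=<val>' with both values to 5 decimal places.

0: F=64.40497 v=1.19962

k=0: u−w=18.03700, u+w=8.56700; √(b/2)=3.57071, √(2b)=7.14143; F=3.57071×18.037=64.40497, v=8.56700/7.14143=1.19962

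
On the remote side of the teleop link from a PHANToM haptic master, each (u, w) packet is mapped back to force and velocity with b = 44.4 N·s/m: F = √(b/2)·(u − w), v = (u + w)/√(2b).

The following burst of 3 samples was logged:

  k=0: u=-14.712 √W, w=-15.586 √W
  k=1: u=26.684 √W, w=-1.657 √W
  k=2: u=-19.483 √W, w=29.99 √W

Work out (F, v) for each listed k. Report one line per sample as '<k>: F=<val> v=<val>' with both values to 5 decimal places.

k=0: u−w=0.87400, u+w=-30.29800; √(b/2)=4.71169, √(2b)=9.42338; F=4.71169×0.874=4.11801, v=-30.29800/9.42338=-3.21520
k=1: u−w=28.34100, u+w=25.02700; √(b/2)=4.71169, √(2b)=9.42338; F=4.71169×28.341=133.53394, v=25.02700/9.42338=2.65584
k=2: u−w=-49.47300, u+w=10.50700; √(b/2)=4.71169, √(2b)=9.42338; F=4.71169×(-49.473)=-233.10132, v=10.50700/9.42338=1.11499

0: F=4.11801 v=-3.21520
1: F=133.53394 v=2.65584
2: F=-233.10132 v=1.11499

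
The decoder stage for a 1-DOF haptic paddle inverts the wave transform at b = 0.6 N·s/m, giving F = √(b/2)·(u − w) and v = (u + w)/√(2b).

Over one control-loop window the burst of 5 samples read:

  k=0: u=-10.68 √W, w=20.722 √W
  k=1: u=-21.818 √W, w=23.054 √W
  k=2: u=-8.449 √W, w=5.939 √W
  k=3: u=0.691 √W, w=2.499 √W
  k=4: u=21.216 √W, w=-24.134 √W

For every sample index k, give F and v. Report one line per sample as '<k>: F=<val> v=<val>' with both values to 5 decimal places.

k=0: u−w=-31.40200, u+w=10.04200; √(b/2)=0.54772, √(2b)=1.09545; F=0.54772×(-31.402)=-17.19958, v=10.04200/1.09545=9.16705
k=1: u−w=-44.87200, u+w=1.23600; √(b/2)=0.54772, √(2b)=1.09545; F=0.54772×(-44.872)=-24.57741, v=1.23600/1.09545=1.12831
k=2: u−w=-14.38800, u+w=-2.51000; √(b/2)=0.54772, √(2b)=1.09545; F=0.54772×(-14.388)=-7.88063, v=-2.51000/1.09545=-2.29131
k=3: u−w=-1.80800, u+w=3.19000; √(b/2)=0.54772, √(2b)=1.09545; F=0.54772×(-1.808)=-0.99028, v=3.19000/1.09545=2.91206
k=4: u−w=45.35000, u+w=-2.91800; √(b/2)=0.54772, √(2b)=1.09545; F=0.54772×45.35=24.83922, v=-2.91800/1.09545=-2.66376

0: F=-17.19958 v=9.16705
1: F=-24.57741 v=1.12831
2: F=-7.88063 v=-2.29131
3: F=-0.99028 v=2.91206
4: F=24.83922 v=-2.66376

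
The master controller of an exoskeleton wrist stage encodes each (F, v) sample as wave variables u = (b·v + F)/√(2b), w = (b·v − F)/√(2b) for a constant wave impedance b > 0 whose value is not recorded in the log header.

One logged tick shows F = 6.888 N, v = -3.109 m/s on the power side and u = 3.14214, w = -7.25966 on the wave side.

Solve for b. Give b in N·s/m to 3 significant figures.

u + w = -4.11752;  u + w = √(2b)·v, so √(2b) = -4.11752/(-3.109) = 1.32439.
b = (√(2b))²/2 = 1.75400/2 = 0.87700.
(Check via u − w = 2F/√(2b): u − w = 10.40180, 2F/√(2b) = 10.40179.)

b = 0.877 N·s/m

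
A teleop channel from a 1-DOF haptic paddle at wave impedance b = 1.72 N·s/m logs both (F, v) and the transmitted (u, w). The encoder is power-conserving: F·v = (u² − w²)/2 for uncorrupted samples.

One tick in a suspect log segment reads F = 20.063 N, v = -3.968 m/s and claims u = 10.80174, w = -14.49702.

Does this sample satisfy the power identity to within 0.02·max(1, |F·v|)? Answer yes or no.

no

F·v = 20.063×(-3.968) = -79.60998 W.
(u² − w²)/2 = (116.67759 − 210.16359)/2 = -46.74300 W.
|Δ| = 32.86698;  2% of max(1, |F·v|) = 1.59220.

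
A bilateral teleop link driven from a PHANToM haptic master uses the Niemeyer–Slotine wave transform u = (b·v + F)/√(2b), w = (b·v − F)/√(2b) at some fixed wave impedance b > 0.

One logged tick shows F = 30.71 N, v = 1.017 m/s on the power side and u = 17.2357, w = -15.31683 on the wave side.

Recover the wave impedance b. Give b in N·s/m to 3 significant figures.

u + w = 1.9189;  u + w = √(2b)·v, so √(2b) = 1.9189/1.017 = 1.8868.
b = (√(2b))²/2 = 3.5600/2 = 1.7800.
(Check via u − w = 2F/√(2b): u − w = 32.5525, 2F/√(2b) = 32.5526.)

b = 1.78 N·s/m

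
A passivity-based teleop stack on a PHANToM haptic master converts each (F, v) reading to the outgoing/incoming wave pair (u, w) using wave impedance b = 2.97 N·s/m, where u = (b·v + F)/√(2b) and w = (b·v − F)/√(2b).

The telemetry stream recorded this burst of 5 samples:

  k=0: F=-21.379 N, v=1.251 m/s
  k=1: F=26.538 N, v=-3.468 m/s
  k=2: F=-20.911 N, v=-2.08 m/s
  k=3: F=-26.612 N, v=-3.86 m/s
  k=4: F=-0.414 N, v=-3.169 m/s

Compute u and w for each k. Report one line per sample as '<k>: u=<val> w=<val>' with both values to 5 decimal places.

k=0: b·v=2.97×1.251=3.71547; √(2b)=2.43721; u=(3.71547+(-21.379))/2.43721=-7.24743, w=(3.71547−(-21.379))/2.43721=10.29639
k=1: b·v=2.97×(-3.468)=-10.29996; √(2b)=2.43721; u=(-10.29996+26.538)/2.43721=6.66255, w=(-10.29996−26.538)/2.43721=-15.11480
k=2: b·v=2.97×(-2.08)=-6.17760; √(2b)=2.43721; u=(-6.17760+(-20.911))/2.43721=-11.11459, w=(-6.17760−(-20.911))/2.43721=6.04519
k=3: b·v=2.97×(-3.86)=-11.46420; √(2b)=2.43721; u=(-11.46420+(-26.612))/2.43721=-15.62285, w=(-11.46420−(-26.612))/2.43721=6.21522
k=4: b·v=2.97×(-3.169)=-9.41193; √(2b)=2.43721; u=(-9.41193+(-0.414))/2.43721=-4.03163, w=(-9.41193−(-0.414))/2.43721=-3.69190

0: u=-7.24743 w=10.29639
1: u=6.66255 w=-15.11480
2: u=-11.11459 w=6.04519
3: u=-15.62285 w=6.21522
4: u=-4.03163 w=-3.69190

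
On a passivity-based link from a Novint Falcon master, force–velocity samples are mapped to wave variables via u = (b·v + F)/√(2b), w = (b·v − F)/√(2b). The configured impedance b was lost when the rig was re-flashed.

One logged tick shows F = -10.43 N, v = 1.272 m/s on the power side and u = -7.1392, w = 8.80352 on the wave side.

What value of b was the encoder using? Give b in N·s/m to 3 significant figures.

u + w = 1.6643;  u + w = √(2b)·v, so √(2b) = 1.6643/1.272 = 1.3084.
b = (√(2b))²/2 = 1.7120/2 = 0.8560.
(Check via u − w = 2F/√(2b): u − w = -15.9427, 2F/√(2b) = -15.9428.)

b = 0.856 N·s/m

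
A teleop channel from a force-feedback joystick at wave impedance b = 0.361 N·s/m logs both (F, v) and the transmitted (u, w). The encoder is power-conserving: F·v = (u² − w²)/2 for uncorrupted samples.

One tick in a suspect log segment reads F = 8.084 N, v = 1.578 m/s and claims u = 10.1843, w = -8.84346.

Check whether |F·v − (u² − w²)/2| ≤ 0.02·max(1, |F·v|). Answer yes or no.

F·v = 8.084×1.578 = 12.75655 W.
(u² − w²)/2 = (103.71997 − 78.20678)/2 = 12.75659 W.
|Δ| = 0.00004;  2% of max(1, |F·v|) = 0.25513.

yes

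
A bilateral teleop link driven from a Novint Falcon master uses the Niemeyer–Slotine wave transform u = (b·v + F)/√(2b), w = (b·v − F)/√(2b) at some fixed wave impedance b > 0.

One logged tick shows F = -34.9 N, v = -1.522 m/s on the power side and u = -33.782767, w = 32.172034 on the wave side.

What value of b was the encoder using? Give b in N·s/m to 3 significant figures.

b = 0.56 N·s/m

u + w = -1.610733;  u + w = √(2b)·v, so √(2b) = -1.610733/(-1.522) = 1.058300.
b = (√(2b))²/2 = 1.119999/2 = 0.560000.
(Check via u − w = 2F/√(2b): u − w = -65.954801, 2F/√(2b) = -65.954817.)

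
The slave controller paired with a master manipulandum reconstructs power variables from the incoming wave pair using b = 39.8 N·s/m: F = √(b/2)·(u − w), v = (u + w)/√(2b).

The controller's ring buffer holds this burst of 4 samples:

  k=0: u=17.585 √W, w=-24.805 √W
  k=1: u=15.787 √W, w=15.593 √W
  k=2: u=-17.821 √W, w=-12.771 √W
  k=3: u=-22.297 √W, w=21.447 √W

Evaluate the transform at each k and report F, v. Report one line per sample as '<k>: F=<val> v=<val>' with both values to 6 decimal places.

0: F=189.099315 v=-0.809246
1: F=0.865423 v=3.517195
2: F=-22.527755 v=-3.428873
3: F=-195.139430 v=-0.095271

k=0: u−w=42.390000, u+w=-7.220000; √(b/2)=4.460942, √(2b)=8.921883; F=4.460942×42.39=189.099315, v=-7.220000/8.921883=-0.809246
k=1: u−w=0.194000, u+w=31.380000; √(b/2)=4.460942, √(2b)=8.921883; F=4.460942×0.194=0.865423, v=31.380000/8.921883=3.517195
k=2: u−w=-5.050000, u+w=-30.592000; √(b/2)=4.460942, √(2b)=8.921883; F=4.460942×(-5.05)=-22.527755, v=-30.592000/8.921883=-3.428873
k=3: u−w=-43.744000, u+w=-0.850000; √(b/2)=4.460942, √(2b)=8.921883; F=4.460942×(-43.744)=-195.139430, v=-0.850000/8.921883=-0.095271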